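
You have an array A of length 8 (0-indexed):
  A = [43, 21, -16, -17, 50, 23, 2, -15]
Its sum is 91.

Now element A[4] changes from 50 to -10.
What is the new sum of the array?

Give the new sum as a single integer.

Old value at index 4: 50
New value at index 4: -10
Delta = -10 - 50 = -60
New sum = old_sum + delta = 91 + (-60) = 31

Answer: 31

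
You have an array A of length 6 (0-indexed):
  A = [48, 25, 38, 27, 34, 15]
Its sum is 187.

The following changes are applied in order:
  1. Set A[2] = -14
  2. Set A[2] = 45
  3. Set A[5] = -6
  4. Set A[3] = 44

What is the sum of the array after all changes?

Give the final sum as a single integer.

Initial sum: 187
Change 1: A[2] 38 -> -14, delta = -52, sum = 135
Change 2: A[2] -14 -> 45, delta = 59, sum = 194
Change 3: A[5] 15 -> -6, delta = -21, sum = 173
Change 4: A[3] 27 -> 44, delta = 17, sum = 190

Answer: 190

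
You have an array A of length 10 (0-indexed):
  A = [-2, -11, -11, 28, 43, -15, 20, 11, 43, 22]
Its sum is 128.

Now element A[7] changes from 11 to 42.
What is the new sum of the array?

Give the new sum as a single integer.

Old value at index 7: 11
New value at index 7: 42
Delta = 42 - 11 = 31
New sum = old_sum + delta = 128 + (31) = 159

Answer: 159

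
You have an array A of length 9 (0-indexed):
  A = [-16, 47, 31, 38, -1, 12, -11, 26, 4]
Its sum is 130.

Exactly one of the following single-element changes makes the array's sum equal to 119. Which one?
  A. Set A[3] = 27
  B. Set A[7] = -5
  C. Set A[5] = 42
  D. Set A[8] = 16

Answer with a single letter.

Option A: A[3] 38->27, delta=-11, new_sum=130+(-11)=119 <-- matches target
Option B: A[7] 26->-5, delta=-31, new_sum=130+(-31)=99
Option C: A[5] 12->42, delta=30, new_sum=130+(30)=160
Option D: A[8] 4->16, delta=12, new_sum=130+(12)=142

Answer: A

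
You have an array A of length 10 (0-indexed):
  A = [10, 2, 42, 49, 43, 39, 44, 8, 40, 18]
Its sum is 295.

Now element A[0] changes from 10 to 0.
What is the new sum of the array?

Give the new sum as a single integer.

Old value at index 0: 10
New value at index 0: 0
Delta = 0 - 10 = -10
New sum = old_sum + delta = 295 + (-10) = 285

Answer: 285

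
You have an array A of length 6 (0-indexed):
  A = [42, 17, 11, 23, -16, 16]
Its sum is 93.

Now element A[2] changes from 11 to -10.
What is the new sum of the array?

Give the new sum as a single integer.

Answer: 72

Derivation:
Old value at index 2: 11
New value at index 2: -10
Delta = -10 - 11 = -21
New sum = old_sum + delta = 93 + (-21) = 72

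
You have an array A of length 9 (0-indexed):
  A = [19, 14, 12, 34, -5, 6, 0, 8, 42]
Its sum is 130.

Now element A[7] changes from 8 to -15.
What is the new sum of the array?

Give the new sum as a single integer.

Answer: 107

Derivation:
Old value at index 7: 8
New value at index 7: -15
Delta = -15 - 8 = -23
New sum = old_sum + delta = 130 + (-23) = 107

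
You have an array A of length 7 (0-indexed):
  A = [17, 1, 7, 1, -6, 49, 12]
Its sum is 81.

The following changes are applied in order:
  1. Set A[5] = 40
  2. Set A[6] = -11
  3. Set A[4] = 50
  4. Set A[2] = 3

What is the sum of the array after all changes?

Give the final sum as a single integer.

Initial sum: 81
Change 1: A[5] 49 -> 40, delta = -9, sum = 72
Change 2: A[6] 12 -> -11, delta = -23, sum = 49
Change 3: A[4] -6 -> 50, delta = 56, sum = 105
Change 4: A[2] 7 -> 3, delta = -4, sum = 101

Answer: 101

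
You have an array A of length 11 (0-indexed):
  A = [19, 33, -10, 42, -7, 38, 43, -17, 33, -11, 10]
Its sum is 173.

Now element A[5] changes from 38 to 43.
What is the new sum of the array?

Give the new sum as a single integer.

Answer: 178

Derivation:
Old value at index 5: 38
New value at index 5: 43
Delta = 43 - 38 = 5
New sum = old_sum + delta = 173 + (5) = 178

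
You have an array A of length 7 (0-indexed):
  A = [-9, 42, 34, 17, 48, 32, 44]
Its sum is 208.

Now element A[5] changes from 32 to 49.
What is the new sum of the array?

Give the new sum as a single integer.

Old value at index 5: 32
New value at index 5: 49
Delta = 49 - 32 = 17
New sum = old_sum + delta = 208 + (17) = 225

Answer: 225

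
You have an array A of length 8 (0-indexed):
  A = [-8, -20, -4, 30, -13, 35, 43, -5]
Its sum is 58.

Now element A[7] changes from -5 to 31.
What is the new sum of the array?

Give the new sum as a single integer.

Answer: 94

Derivation:
Old value at index 7: -5
New value at index 7: 31
Delta = 31 - -5 = 36
New sum = old_sum + delta = 58 + (36) = 94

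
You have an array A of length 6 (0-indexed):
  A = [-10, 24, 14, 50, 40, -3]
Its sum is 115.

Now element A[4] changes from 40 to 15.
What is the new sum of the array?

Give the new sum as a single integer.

Old value at index 4: 40
New value at index 4: 15
Delta = 15 - 40 = -25
New sum = old_sum + delta = 115 + (-25) = 90

Answer: 90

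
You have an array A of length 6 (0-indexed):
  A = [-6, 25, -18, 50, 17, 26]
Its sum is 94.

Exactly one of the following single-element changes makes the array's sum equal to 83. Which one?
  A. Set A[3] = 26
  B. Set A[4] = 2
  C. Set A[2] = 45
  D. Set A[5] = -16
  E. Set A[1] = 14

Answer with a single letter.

Answer: E

Derivation:
Option A: A[3] 50->26, delta=-24, new_sum=94+(-24)=70
Option B: A[4] 17->2, delta=-15, new_sum=94+(-15)=79
Option C: A[2] -18->45, delta=63, new_sum=94+(63)=157
Option D: A[5] 26->-16, delta=-42, new_sum=94+(-42)=52
Option E: A[1] 25->14, delta=-11, new_sum=94+(-11)=83 <-- matches target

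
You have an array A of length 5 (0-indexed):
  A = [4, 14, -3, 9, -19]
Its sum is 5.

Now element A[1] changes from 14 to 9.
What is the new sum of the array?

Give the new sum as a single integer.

Answer: 0

Derivation:
Old value at index 1: 14
New value at index 1: 9
Delta = 9 - 14 = -5
New sum = old_sum + delta = 5 + (-5) = 0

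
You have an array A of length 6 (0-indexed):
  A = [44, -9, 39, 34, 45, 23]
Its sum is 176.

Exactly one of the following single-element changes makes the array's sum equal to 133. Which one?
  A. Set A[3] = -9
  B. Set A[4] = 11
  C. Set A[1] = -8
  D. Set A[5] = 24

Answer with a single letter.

Answer: A

Derivation:
Option A: A[3] 34->-9, delta=-43, new_sum=176+(-43)=133 <-- matches target
Option B: A[4] 45->11, delta=-34, new_sum=176+(-34)=142
Option C: A[1] -9->-8, delta=1, new_sum=176+(1)=177
Option D: A[5] 23->24, delta=1, new_sum=176+(1)=177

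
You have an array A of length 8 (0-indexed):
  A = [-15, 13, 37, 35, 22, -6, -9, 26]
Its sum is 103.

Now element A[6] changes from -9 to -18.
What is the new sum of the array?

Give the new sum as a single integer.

Answer: 94

Derivation:
Old value at index 6: -9
New value at index 6: -18
Delta = -18 - -9 = -9
New sum = old_sum + delta = 103 + (-9) = 94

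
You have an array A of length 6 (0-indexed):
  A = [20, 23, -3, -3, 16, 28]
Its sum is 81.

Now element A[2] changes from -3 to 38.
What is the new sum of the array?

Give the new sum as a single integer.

Answer: 122

Derivation:
Old value at index 2: -3
New value at index 2: 38
Delta = 38 - -3 = 41
New sum = old_sum + delta = 81 + (41) = 122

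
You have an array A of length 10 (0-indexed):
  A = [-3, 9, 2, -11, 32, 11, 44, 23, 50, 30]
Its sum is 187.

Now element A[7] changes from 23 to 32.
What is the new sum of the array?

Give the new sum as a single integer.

Answer: 196

Derivation:
Old value at index 7: 23
New value at index 7: 32
Delta = 32 - 23 = 9
New sum = old_sum + delta = 187 + (9) = 196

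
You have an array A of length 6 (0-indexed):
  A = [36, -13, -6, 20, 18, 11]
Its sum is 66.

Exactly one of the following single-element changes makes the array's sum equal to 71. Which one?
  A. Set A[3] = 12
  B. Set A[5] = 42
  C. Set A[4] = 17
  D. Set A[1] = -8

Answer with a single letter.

Option A: A[3] 20->12, delta=-8, new_sum=66+(-8)=58
Option B: A[5] 11->42, delta=31, new_sum=66+(31)=97
Option C: A[4] 18->17, delta=-1, new_sum=66+(-1)=65
Option D: A[1] -13->-8, delta=5, new_sum=66+(5)=71 <-- matches target

Answer: D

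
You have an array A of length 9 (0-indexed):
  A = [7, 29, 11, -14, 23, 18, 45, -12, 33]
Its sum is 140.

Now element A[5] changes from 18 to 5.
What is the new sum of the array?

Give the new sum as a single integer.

Old value at index 5: 18
New value at index 5: 5
Delta = 5 - 18 = -13
New sum = old_sum + delta = 140 + (-13) = 127

Answer: 127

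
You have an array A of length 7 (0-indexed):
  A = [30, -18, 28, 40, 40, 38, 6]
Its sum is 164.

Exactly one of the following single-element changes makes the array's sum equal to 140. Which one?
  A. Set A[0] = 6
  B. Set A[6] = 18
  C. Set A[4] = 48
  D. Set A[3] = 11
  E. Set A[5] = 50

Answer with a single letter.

Answer: A

Derivation:
Option A: A[0] 30->6, delta=-24, new_sum=164+(-24)=140 <-- matches target
Option B: A[6] 6->18, delta=12, new_sum=164+(12)=176
Option C: A[4] 40->48, delta=8, new_sum=164+(8)=172
Option D: A[3] 40->11, delta=-29, new_sum=164+(-29)=135
Option E: A[5] 38->50, delta=12, new_sum=164+(12)=176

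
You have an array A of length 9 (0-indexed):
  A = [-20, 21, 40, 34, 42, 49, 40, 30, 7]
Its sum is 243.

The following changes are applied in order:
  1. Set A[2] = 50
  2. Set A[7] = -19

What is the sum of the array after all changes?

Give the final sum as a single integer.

Answer: 204

Derivation:
Initial sum: 243
Change 1: A[2] 40 -> 50, delta = 10, sum = 253
Change 2: A[7] 30 -> -19, delta = -49, sum = 204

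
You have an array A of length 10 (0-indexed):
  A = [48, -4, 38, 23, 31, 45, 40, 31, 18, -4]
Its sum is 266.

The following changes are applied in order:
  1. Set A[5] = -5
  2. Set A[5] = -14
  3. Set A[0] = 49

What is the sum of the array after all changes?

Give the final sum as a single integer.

Answer: 208

Derivation:
Initial sum: 266
Change 1: A[5] 45 -> -5, delta = -50, sum = 216
Change 2: A[5] -5 -> -14, delta = -9, sum = 207
Change 3: A[0] 48 -> 49, delta = 1, sum = 208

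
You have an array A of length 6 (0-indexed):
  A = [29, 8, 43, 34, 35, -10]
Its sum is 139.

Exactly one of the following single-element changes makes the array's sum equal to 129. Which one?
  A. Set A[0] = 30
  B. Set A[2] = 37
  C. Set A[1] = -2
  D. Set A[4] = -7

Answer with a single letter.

Answer: C

Derivation:
Option A: A[0] 29->30, delta=1, new_sum=139+(1)=140
Option B: A[2] 43->37, delta=-6, new_sum=139+(-6)=133
Option C: A[1] 8->-2, delta=-10, new_sum=139+(-10)=129 <-- matches target
Option D: A[4] 35->-7, delta=-42, new_sum=139+(-42)=97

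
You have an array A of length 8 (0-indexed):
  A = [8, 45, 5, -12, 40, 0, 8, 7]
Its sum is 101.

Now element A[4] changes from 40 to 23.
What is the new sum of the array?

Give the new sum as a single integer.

Old value at index 4: 40
New value at index 4: 23
Delta = 23 - 40 = -17
New sum = old_sum + delta = 101 + (-17) = 84

Answer: 84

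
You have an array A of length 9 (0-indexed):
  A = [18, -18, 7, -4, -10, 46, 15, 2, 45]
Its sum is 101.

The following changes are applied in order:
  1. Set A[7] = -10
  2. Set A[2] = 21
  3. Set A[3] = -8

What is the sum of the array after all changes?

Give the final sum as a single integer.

Answer: 99

Derivation:
Initial sum: 101
Change 1: A[7] 2 -> -10, delta = -12, sum = 89
Change 2: A[2] 7 -> 21, delta = 14, sum = 103
Change 3: A[3] -4 -> -8, delta = -4, sum = 99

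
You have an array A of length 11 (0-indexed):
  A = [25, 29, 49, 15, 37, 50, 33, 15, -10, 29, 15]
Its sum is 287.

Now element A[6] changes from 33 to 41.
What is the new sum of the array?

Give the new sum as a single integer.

Answer: 295

Derivation:
Old value at index 6: 33
New value at index 6: 41
Delta = 41 - 33 = 8
New sum = old_sum + delta = 287 + (8) = 295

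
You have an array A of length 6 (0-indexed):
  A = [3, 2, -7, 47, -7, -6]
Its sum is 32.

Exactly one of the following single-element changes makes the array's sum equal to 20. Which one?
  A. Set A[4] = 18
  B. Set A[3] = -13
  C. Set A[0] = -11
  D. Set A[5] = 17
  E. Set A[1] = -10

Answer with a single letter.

Option A: A[4] -7->18, delta=25, new_sum=32+(25)=57
Option B: A[3] 47->-13, delta=-60, new_sum=32+(-60)=-28
Option C: A[0] 3->-11, delta=-14, new_sum=32+(-14)=18
Option D: A[5] -6->17, delta=23, new_sum=32+(23)=55
Option E: A[1] 2->-10, delta=-12, new_sum=32+(-12)=20 <-- matches target

Answer: E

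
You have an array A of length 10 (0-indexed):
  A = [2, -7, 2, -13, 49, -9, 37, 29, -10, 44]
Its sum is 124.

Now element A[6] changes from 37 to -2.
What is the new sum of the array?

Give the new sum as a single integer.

Answer: 85

Derivation:
Old value at index 6: 37
New value at index 6: -2
Delta = -2 - 37 = -39
New sum = old_sum + delta = 124 + (-39) = 85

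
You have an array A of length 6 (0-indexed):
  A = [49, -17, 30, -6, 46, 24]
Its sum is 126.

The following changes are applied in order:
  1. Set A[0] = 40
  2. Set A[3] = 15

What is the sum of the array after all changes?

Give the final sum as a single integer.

Answer: 138

Derivation:
Initial sum: 126
Change 1: A[0] 49 -> 40, delta = -9, sum = 117
Change 2: A[3] -6 -> 15, delta = 21, sum = 138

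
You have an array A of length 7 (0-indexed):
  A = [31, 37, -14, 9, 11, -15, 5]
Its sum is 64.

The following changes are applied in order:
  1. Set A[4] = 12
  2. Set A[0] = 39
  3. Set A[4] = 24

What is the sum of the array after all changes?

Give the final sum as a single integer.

Initial sum: 64
Change 1: A[4] 11 -> 12, delta = 1, sum = 65
Change 2: A[0] 31 -> 39, delta = 8, sum = 73
Change 3: A[4] 12 -> 24, delta = 12, sum = 85

Answer: 85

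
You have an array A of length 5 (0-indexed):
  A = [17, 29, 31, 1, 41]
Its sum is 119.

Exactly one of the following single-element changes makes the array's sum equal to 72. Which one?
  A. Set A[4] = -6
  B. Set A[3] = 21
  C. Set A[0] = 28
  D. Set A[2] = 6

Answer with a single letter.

Answer: A

Derivation:
Option A: A[4] 41->-6, delta=-47, new_sum=119+(-47)=72 <-- matches target
Option B: A[3] 1->21, delta=20, new_sum=119+(20)=139
Option C: A[0] 17->28, delta=11, new_sum=119+(11)=130
Option D: A[2] 31->6, delta=-25, new_sum=119+(-25)=94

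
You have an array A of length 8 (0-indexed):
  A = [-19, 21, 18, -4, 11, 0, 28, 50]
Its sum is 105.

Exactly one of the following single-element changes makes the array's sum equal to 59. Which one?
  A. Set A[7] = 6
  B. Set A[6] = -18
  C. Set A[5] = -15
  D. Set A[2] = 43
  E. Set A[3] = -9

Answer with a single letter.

Answer: B

Derivation:
Option A: A[7] 50->6, delta=-44, new_sum=105+(-44)=61
Option B: A[6] 28->-18, delta=-46, new_sum=105+(-46)=59 <-- matches target
Option C: A[5] 0->-15, delta=-15, new_sum=105+(-15)=90
Option D: A[2] 18->43, delta=25, new_sum=105+(25)=130
Option E: A[3] -4->-9, delta=-5, new_sum=105+(-5)=100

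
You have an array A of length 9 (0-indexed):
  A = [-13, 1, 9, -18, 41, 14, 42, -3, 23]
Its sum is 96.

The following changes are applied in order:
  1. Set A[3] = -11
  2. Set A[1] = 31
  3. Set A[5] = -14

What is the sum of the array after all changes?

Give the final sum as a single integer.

Initial sum: 96
Change 1: A[3] -18 -> -11, delta = 7, sum = 103
Change 2: A[1] 1 -> 31, delta = 30, sum = 133
Change 3: A[5] 14 -> -14, delta = -28, sum = 105

Answer: 105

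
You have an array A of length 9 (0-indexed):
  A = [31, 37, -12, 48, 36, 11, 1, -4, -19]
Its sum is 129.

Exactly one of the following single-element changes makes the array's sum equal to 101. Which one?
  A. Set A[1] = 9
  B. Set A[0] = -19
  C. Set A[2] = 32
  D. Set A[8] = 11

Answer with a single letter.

Option A: A[1] 37->9, delta=-28, new_sum=129+(-28)=101 <-- matches target
Option B: A[0] 31->-19, delta=-50, new_sum=129+(-50)=79
Option C: A[2] -12->32, delta=44, new_sum=129+(44)=173
Option D: A[8] -19->11, delta=30, new_sum=129+(30)=159

Answer: A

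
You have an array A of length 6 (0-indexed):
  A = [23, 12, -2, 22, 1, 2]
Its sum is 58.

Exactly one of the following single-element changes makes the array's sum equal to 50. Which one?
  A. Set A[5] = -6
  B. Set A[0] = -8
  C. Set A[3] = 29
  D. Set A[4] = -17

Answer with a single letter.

Answer: A

Derivation:
Option A: A[5] 2->-6, delta=-8, new_sum=58+(-8)=50 <-- matches target
Option B: A[0] 23->-8, delta=-31, new_sum=58+(-31)=27
Option C: A[3] 22->29, delta=7, new_sum=58+(7)=65
Option D: A[4] 1->-17, delta=-18, new_sum=58+(-18)=40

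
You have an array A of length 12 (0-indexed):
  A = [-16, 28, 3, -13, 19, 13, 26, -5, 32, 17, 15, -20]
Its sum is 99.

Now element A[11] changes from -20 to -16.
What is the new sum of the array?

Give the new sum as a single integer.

Old value at index 11: -20
New value at index 11: -16
Delta = -16 - -20 = 4
New sum = old_sum + delta = 99 + (4) = 103

Answer: 103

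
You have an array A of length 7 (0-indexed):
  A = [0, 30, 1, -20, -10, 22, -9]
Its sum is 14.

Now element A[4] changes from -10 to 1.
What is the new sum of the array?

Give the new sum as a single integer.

Old value at index 4: -10
New value at index 4: 1
Delta = 1 - -10 = 11
New sum = old_sum + delta = 14 + (11) = 25

Answer: 25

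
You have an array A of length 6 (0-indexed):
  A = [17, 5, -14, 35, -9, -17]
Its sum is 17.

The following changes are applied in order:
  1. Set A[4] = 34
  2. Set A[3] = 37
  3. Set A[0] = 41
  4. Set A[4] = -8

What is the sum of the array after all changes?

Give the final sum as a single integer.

Initial sum: 17
Change 1: A[4] -9 -> 34, delta = 43, sum = 60
Change 2: A[3] 35 -> 37, delta = 2, sum = 62
Change 3: A[0] 17 -> 41, delta = 24, sum = 86
Change 4: A[4] 34 -> -8, delta = -42, sum = 44

Answer: 44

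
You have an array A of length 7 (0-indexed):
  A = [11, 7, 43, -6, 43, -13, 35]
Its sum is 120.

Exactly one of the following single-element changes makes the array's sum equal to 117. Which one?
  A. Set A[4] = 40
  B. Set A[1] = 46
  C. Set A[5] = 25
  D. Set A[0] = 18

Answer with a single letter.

Answer: A

Derivation:
Option A: A[4] 43->40, delta=-3, new_sum=120+(-3)=117 <-- matches target
Option B: A[1] 7->46, delta=39, new_sum=120+(39)=159
Option C: A[5] -13->25, delta=38, new_sum=120+(38)=158
Option D: A[0] 11->18, delta=7, new_sum=120+(7)=127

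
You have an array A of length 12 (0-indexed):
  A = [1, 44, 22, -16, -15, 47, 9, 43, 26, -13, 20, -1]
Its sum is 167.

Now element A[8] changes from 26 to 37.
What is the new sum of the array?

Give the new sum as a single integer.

Old value at index 8: 26
New value at index 8: 37
Delta = 37 - 26 = 11
New sum = old_sum + delta = 167 + (11) = 178

Answer: 178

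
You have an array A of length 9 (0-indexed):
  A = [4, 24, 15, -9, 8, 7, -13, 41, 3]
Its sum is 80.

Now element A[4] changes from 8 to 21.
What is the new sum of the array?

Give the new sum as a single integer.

Old value at index 4: 8
New value at index 4: 21
Delta = 21 - 8 = 13
New sum = old_sum + delta = 80 + (13) = 93

Answer: 93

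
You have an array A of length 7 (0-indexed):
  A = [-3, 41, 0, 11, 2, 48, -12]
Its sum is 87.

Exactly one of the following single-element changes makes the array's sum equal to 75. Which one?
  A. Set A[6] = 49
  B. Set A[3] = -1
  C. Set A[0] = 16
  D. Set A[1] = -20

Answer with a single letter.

Answer: B

Derivation:
Option A: A[6] -12->49, delta=61, new_sum=87+(61)=148
Option B: A[3] 11->-1, delta=-12, new_sum=87+(-12)=75 <-- matches target
Option C: A[0] -3->16, delta=19, new_sum=87+(19)=106
Option D: A[1] 41->-20, delta=-61, new_sum=87+(-61)=26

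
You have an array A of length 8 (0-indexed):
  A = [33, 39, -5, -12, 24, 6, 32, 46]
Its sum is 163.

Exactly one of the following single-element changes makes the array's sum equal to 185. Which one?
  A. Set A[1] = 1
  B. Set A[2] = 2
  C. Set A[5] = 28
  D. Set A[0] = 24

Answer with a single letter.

Option A: A[1] 39->1, delta=-38, new_sum=163+(-38)=125
Option B: A[2] -5->2, delta=7, new_sum=163+(7)=170
Option C: A[5] 6->28, delta=22, new_sum=163+(22)=185 <-- matches target
Option D: A[0] 33->24, delta=-9, new_sum=163+(-9)=154

Answer: C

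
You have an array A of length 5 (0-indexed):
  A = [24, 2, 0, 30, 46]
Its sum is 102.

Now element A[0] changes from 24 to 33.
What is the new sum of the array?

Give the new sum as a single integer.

Answer: 111

Derivation:
Old value at index 0: 24
New value at index 0: 33
Delta = 33 - 24 = 9
New sum = old_sum + delta = 102 + (9) = 111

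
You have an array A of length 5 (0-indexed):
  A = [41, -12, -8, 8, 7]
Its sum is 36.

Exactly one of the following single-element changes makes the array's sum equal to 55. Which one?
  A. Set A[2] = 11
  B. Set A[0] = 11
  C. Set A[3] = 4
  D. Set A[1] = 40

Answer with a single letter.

Option A: A[2] -8->11, delta=19, new_sum=36+(19)=55 <-- matches target
Option B: A[0] 41->11, delta=-30, new_sum=36+(-30)=6
Option C: A[3] 8->4, delta=-4, new_sum=36+(-4)=32
Option D: A[1] -12->40, delta=52, new_sum=36+(52)=88

Answer: A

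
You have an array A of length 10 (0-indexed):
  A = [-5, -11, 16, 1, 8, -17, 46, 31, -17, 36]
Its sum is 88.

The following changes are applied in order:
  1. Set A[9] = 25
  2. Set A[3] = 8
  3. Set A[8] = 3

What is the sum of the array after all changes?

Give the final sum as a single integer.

Initial sum: 88
Change 1: A[9] 36 -> 25, delta = -11, sum = 77
Change 2: A[3] 1 -> 8, delta = 7, sum = 84
Change 3: A[8] -17 -> 3, delta = 20, sum = 104

Answer: 104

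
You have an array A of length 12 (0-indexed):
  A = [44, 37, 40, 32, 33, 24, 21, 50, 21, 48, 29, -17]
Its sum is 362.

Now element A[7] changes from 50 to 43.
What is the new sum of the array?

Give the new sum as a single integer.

Old value at index 7: 50
New value at index 7: 43
Delta = 43 - 50 = -7
New sum = old_sum + delta = 362 + (-7) = 355

Answer: 355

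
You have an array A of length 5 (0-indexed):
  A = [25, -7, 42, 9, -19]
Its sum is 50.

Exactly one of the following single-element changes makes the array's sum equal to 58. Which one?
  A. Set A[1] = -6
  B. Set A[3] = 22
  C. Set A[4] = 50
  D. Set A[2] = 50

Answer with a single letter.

Option A: A[1] -7->-6, delta=1, new_sum=50+(1)=51
Option B: A[3] 9->22, delta=13, new_sum=50+(13)=63
Option C: A[4] -19->50, delta=69, new_sum=50+(69)=119
Option D: A[2] 42->50, delta=8, new_sum=50+(8)=58 <-- matches target

Answer: D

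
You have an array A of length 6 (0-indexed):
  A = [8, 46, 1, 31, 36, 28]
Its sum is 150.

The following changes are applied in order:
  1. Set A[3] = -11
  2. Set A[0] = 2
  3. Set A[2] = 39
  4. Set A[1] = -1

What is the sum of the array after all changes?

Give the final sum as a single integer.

Answer: 93

Derivation:
Initial sum: 150
Change 1: A[3] 31 -> -11, delta = -42, sum = 108
Change 2: A[0] 8 -> 2, delta = -6, sum = 102
Change 3: A[2] 1 -> 39, delta = 38, sum = 140
Change 4: A[1] 46 -> -1, delta = -47, sum = 93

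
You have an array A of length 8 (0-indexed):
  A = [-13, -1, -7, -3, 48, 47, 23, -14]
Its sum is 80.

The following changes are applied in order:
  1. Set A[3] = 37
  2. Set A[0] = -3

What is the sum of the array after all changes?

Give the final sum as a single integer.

Answer: 130

Derivation:
Initial sum: 80
Change 1: A[3] -3 -> 37, delta = 40, sum = 120
Change 2: A[0] -13 -> -3, delta = 10, sum = 130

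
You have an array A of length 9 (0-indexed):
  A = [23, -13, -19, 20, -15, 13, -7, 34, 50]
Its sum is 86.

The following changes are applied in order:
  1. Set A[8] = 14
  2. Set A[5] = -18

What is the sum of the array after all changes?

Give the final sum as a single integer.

Initial sum: 86
Change 1: A[8] 50 -> 14, delta = -36, sum = 50
Change 2: A[5] 13 -> -18, delta = -31, sum = 19

Answer: 19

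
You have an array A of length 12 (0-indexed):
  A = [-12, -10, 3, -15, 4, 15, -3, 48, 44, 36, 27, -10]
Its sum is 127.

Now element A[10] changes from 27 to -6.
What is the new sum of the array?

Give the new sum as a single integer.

Old value at index 10: 27
New value at index 10: -6
Delta = -6 - 27 = -33
New sum = old_sum + delta = 127 + (-33) = 94

Answer: 94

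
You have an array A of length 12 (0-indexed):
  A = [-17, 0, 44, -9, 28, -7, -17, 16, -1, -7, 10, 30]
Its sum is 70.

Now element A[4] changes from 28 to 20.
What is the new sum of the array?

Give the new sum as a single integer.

Answer: 62

Derivation:
Old value at index 4: 28
New value at index 4: 20
Delta = 20 - 28 = -8
New sum = old_sum + delta = 70 + (-8) = 62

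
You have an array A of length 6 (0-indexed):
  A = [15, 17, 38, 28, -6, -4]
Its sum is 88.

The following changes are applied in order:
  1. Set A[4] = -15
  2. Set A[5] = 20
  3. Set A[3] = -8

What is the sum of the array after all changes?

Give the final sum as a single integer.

Initial sum: 88
Change 1: A[4] -6 -> -15, delta = -9, sum = 79
Change 2: A[5] -4 -> 20, delta = 24, sum = 103
Change 3: A[3] 28 -> -8, delta = -36, sum = 67

Answer: 67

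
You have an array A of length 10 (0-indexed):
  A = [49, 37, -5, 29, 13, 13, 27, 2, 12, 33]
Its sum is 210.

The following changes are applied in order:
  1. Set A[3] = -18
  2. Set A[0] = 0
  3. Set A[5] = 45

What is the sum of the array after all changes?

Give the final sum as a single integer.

Initial sum: 210
Change 1: A[3] 29 -> -18, delta = -47, sum = 163
Change 2: A[0] 49 -> 0, delta = -49, sum = 114
Change 3: A[5] 13 -> 45, delta = 32, sum = 146

Answer: 146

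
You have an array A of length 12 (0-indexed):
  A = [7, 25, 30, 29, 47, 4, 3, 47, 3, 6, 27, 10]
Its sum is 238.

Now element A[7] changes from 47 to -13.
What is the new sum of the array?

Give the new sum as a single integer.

Old value at index 7: 47
New value at index 7: -13
Delta = -13 - 47 = -60
New sum = old_sum + delta = 238 + (-60) = 178

Answer: 178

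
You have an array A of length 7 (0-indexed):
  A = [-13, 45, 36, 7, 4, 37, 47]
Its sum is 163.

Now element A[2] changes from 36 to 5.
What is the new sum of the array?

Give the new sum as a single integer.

Answer: 132

Derivation:
Old value at index 2: 36
New value at index 2: 5
Delta = 5 - 36 = -31
New sum = old_sum + delta = 163 + (-31) = 132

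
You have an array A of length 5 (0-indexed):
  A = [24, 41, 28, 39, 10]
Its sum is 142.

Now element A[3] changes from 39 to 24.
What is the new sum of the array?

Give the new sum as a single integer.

Old value at index 3: 39
New value at index 3: 24
Delta = 24 - 39 = -15
New sum = old_sum + delta = 142 + (-15) = 127

Answer: 127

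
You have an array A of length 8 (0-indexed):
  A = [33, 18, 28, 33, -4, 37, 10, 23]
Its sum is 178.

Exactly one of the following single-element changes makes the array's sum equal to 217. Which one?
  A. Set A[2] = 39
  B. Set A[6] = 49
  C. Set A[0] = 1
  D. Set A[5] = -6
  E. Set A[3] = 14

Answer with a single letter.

Option A: A[2] 28->39, delta=11, new_sum=178+(11)=189
Option B: A[6] 10->49, delta=39, new_sum=178+(39)=217 <-- matches target
Option C: A[0] 33->1, delta=-32, new_sum=178+(-32)=146
Option D: A[5] 37->-6, delta=-43, new_sum=178+(-43)=135
Option E: A[3] 33->14, delta=-19, new_sum=178+(-19)=159

Answer: B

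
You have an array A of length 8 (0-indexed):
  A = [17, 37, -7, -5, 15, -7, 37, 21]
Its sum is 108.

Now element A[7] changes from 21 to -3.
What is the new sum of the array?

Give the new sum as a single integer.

Old value at index 7: 21
New value at index 7: -3
Delta = -3 - 21 = -24
New sum = old_sum + delta = 108 + (-24) = 84

Answer: 84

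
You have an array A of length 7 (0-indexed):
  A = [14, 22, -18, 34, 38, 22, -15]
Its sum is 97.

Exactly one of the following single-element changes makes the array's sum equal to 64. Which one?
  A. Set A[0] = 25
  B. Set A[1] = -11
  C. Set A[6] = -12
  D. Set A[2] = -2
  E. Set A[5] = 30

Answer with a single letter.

Answer: B

Derivation:
Option A: A[0] 14->25, delta=11, new_sum=97+(11)=108
Option B: A[1] 22->-11, delta=-33, new_sum=97+(-33)=64 <-- matches target
Option C: A[6] -15->-12, delta=3, new_sum=97+(3)=100
Option D: A[2] -18->-2, delta=16, new_sum=97+(16)=113
Option E: A[5] 22->30, delta=8, new_sum=97+(8)=105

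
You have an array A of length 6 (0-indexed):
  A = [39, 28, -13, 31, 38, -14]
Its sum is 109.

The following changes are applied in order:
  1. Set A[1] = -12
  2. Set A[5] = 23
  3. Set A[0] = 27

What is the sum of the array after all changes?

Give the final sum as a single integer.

Answer: 94

Derivation:
Initial sum: 109
Change 1: A[1] 28 -> -12, delta = -40, sum = 69
Change 2: A[5] -14 -> 23, delta = 37, sum = 106
Change 3: A[0] 39 -> 27, delta = -12, sum = 94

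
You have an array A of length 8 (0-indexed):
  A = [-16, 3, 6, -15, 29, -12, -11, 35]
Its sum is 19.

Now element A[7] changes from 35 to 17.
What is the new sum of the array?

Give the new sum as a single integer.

Old value at index 7: 35
New value at index 7: 17
Delta = 17 - 35 = -18
New sum = old_sum + delta = 19 + (-18) = 1

Answer: 1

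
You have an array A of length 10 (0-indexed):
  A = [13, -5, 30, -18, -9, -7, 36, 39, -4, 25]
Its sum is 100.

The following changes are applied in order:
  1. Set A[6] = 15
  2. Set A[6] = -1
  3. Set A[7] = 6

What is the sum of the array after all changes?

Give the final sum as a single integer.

Answer: 30

Derivation:
Initial sum: 100
Change 1: A[6] 36 -> 15, delta = -21, sum = 79
Change 2: A[6] 15 -> -1, delta = -16, sum = 63
Change 3: A[7] 39 -> 6, delta = -33, sum = 30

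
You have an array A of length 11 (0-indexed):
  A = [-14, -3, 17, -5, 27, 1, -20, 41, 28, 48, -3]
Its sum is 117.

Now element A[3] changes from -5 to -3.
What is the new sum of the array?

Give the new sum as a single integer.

Answer: 119

Derivation:
Old value at index 3: -5
New value at index 3: -3
Delta = -3 - -5 = 2
New sum = old_sum + delta = 117 + (2) = 119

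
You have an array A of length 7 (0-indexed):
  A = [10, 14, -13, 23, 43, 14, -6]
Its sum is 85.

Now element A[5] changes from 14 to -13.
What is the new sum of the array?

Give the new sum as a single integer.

Old value at index 5: 14
New value at index 5: -13
Delta = -13 - 14 = -27
New sum = old_sum + delta = 85 + (-27) = 58

Answer: 58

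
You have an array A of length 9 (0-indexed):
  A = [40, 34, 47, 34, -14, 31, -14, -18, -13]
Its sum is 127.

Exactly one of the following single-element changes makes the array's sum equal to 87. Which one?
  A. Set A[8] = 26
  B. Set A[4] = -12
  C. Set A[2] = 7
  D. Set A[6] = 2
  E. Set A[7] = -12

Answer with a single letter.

Answer: C

Derivation:
Option A: A[8] -13->26, delta=39, new_sum=127+(39)=166
Option B: A[4] -14->-12, delta=2, new_sum=127+(2)=129
Option C: A[2] 47->7, delta=-40, new_sum=127+(-40)=87 <-- matches target
Option D: A[6] -14->2, delta=16, new_sum=127+(16)=143
Option E: A[7] -18->-12, delta=6, new_sum=127+(6)=133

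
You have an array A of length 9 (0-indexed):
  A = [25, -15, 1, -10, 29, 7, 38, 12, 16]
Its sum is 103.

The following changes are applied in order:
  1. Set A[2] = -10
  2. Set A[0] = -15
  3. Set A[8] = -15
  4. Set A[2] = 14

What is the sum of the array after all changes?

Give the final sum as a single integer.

Initial sum: 103
Change 1: A[2] 1 -> -10, delta = -11, sum = 92
Change 2: A[0] 25 -> -15, delta = -40, sum = 52
Change 3: A[8] 16 -> -15, delta = -31, sum = 21
Change 4: A[2] -10 -> 14, delta = 24, sum = 45

Answer: 45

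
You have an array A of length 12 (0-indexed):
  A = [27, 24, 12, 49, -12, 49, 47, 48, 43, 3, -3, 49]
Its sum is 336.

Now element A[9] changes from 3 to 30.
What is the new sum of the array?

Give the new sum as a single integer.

Answer: 363

Derivation:
Old value at index 9: 3
New value at index 9: 30
Delta = 30 - 3 = 27
New sum = old_sum + delta = 336 + (27) = 363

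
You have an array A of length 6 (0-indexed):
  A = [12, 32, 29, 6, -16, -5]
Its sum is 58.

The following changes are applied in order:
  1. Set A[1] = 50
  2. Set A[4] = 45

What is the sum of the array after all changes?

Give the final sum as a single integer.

Initial sum: 58
Change 1: A[1] 32 -> 50, delta = 18, sum = 76
Change 2: A[4] -16 -> 45, delta = 61, sum = 137

Answer: 137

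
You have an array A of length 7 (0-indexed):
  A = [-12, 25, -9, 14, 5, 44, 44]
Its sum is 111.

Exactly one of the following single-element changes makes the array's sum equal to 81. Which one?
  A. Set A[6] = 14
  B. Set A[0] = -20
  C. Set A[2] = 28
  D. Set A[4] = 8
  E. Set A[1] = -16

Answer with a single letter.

Option A: A[6] 44->14, delta=-30, new_sum=111+(-30)=81 <-- matches target
Option B: A[0] -12->-20, delta=-8, new_sum=111+(-8)=103
Option C: A[2] -9->28, delta=37, new_sum=111+(37)=148
Option D: A[4] 5->8, delta=3, new_sum=111+(3)=114
Option E: A[1] 25->-16, delta=-41, new_sum=111+(-41)=70

Answer: A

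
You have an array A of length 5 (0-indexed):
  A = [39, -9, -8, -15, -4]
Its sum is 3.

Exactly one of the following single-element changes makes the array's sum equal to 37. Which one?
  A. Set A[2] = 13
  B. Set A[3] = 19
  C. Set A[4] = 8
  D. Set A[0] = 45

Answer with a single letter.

Answer: B

Derivation:
Option A: A[2] -8->13, delta=21, new_sum=3+(21)=24
Option B: A[3] -15->19, delta=34, new_sum=3+(34)=37 <-- matches target
Option C: A[4] -4->8, delta=12, new_sum=3+(12)=15
Option D: A[0] 39->45, delta=6, new_sum=3+(6)=9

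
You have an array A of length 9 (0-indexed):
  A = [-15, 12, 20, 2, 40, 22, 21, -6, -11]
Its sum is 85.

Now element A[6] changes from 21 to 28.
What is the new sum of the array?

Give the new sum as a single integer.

Answer: 92

Derivation:
Old value at index 6: 21
New value at index 6: 28
Delta = 28 - 21 = 7
New sum = old_sum + delta = 85 + (7) = 92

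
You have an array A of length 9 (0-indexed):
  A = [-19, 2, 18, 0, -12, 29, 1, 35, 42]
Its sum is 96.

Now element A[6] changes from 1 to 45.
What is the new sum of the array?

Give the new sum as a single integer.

Answer: 140

Derivation:
Old value at index 6: 1
New value at index 6: 45
Delta = 45 - 1 = 44
New sum = old_sum + delta = 96 + (44) = 140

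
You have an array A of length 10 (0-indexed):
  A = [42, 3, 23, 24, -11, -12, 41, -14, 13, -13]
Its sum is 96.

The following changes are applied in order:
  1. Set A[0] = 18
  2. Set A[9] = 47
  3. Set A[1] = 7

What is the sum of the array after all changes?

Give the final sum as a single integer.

Answer: 136

Derivation:
Initial sum: 96
Change 1: A[0] 42 -> 18, delta = -24, sum = 72
Change 2: A[9] -13 -> 47, delta = 60, sum = 132
Change 3: A[1] 3 -> 7, delta = 4, sum = 136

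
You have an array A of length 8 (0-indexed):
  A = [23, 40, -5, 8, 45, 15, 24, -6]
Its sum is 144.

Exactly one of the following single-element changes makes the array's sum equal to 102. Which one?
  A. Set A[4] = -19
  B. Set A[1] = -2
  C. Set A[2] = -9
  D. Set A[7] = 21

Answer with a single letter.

Option A: A[4] 45->-19, delta=-64, new_sum=144+(-64)=80
Option B: A[1] 40->-2, delta=-42, new_sum=144+(-42)=102 <-- matches target
Option C: A[2] -5->-9, delta=-4, new_sum=144+(-4)=140
Option D: A[7] -6->21, delta=27, new_sum=144+(27)=171

Answer: B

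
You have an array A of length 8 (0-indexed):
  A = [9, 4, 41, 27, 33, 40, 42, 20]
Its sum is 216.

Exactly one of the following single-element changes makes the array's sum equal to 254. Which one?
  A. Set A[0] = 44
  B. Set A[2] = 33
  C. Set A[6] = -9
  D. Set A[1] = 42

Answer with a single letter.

Answer: D

Derivation:
Option A: A[0] 9->44, delta=35, new_sum=216+(35)=251
Option B: A[2] 41->33, delta=-8, new_sum=216+(-8)=208
Option C: A[6] 42->-9, delta=-51, new_sum=216+(-51)=165
Option D: A[1] 4->42, delta=38, new_sum=216+(38)=254 <-- matches target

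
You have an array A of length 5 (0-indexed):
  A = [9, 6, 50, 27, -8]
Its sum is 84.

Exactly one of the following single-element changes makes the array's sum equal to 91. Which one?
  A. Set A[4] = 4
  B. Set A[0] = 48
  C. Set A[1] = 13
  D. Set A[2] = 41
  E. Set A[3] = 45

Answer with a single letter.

Option A: A[4] -8->4, delta=12, new_sum=84+(12)=96
Option B: A[0] 9->48, delta=39, new_sum=84+(39)=123
Option C: A[1] 6->13, delta=7, new_sum=84+(7)=91 <-- matches target
Option D: A[2] 50->41, delta=-9, new_sum=84+(-9)=75
Option E: A[3] 27->45, delta=18, new_sum=84+(18)=102

Answer: C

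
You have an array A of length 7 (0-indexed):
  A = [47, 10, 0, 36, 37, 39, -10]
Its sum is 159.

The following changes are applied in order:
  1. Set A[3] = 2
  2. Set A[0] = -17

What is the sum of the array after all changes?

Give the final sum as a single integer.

Initial sum: 159
Change 1: A[3] 36 -> 2, delta = -34, sum = 125
Change 2: A[0] 47 -> -17, delta = -64, sum = 61

Answer: 61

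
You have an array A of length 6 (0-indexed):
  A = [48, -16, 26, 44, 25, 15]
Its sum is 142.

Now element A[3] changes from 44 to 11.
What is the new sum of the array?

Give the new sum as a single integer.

Old value at index 3: 44
New value at index 3: 11
Delta = 11 - 44 = -33
New sum = old_sum + delta = 142 + (-33) = 109

Answer: 109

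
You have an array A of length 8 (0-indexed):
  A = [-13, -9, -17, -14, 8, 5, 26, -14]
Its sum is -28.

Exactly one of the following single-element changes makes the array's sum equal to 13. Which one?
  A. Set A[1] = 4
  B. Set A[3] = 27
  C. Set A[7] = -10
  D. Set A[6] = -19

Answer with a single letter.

Option A: A[1] -9->4, delta=13, new_sum=-28+(13)=-15
Option B: A[3] -14->27, delta=41, new_sum=-28+(41)=13 <-- matches target
Option C: A[7] -14->-10, delta=4, new_sum=-28+(4)=-24
Option D: A[6] 26->-19, delta=-45, new_sum=-28+(-45)=-73

Answer: B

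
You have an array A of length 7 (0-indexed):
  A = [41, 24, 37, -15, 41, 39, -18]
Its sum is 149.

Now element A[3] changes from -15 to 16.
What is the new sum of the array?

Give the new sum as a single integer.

Answer: 180

Derivation:
Old value at index 3: -15
New value at index 3: 16
Delta = 16 - -15 = 31
New sum = old_sum + delta = 149 + (31) = 180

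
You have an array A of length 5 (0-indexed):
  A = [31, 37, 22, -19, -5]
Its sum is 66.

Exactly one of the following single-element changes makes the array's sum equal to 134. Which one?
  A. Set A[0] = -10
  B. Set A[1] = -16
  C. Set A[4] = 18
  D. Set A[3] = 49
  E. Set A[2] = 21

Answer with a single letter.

Answer: D

Derivation:
Option A: A[0] 31->-10, delta=-41, new_sum=66+(-41)=25
Option B: A[1] 37->-16, delta=-53, new_sum=66+(-53)=13
Option C: A[4] -5->18, delta=23, new_sum=66+(23)=89
Option D: A[3] -19->49, delta=68, new_sum=66+(68)=134 <-- matches target
Option E: A[2] 22->21, delta=-1, new_sum=66+(-1)=65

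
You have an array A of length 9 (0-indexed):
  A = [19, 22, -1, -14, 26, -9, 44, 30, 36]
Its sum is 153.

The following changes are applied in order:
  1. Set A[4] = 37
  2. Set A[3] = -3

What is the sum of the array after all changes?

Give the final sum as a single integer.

Initial sum: 153
Change 1: A[4] 26 -> 37, delta = 11, sum = 164
Change 2: A[3] -14 -> -3, delta = 11, sum = 175

Answer: 175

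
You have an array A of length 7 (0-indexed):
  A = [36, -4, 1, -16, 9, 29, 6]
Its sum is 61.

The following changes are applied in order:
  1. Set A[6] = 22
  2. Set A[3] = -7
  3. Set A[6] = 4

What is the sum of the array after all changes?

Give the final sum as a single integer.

Initial sum: 61
Change 1: A[6] 6 -> 22, delta = 16, sum = 77
Change 2: A[3] -16 -> -7, delta = 9, sum = 86
Change 3: A[6] 22 -> 4, delta = -18, sum = 68

Answer: 68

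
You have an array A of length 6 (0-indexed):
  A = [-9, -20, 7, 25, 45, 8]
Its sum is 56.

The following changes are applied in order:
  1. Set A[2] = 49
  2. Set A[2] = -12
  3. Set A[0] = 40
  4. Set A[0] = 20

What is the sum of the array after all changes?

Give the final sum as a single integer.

Answer: 66

Derivation:
Initial sum: 56
Change 1: A[2] 7 -> 49, delta = 42, sum = 98
Change 2: A[2] 49 -> -12, delta = -61, sum = 37
Change 3: A[0] -9 -> 40, delta = 49, sum = 86
Change 4: A[0] 40 -> 20, delta = -20, sum = 66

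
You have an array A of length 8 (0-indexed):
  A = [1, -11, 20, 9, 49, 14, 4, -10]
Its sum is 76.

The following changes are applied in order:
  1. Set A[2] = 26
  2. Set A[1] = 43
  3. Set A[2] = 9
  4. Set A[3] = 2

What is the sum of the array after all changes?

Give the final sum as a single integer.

Answer: 112

Derivation:
Initial sum: 76
Change 1: A[2] 20 -> 26, delta = 6, sum = 82
Change 2: A[1] -11 -> 43, delta = 54, sum = 136
Change 3: A[2] 26 -> 9, delta = -17, sum = 119
Change 4: A[3] 9 -> 2, delta = -7, sum = 112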